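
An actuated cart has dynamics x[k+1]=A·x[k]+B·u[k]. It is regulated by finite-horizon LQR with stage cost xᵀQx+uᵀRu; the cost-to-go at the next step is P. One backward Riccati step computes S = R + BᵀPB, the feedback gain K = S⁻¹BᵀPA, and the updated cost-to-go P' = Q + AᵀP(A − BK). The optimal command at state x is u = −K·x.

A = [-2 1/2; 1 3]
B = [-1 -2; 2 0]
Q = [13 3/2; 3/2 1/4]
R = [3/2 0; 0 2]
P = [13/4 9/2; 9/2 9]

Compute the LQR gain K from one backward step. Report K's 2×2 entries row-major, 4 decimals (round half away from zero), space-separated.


BᵀP = [5.7500 13.5000; -6.5000 -9.0000]
S = R + BᵀPB = [3/2 0; 0 2] + [21.2500 -11.5000; -11.5000 13.0000] = [22.7500 -11.5000; -11.5000 15.0000]
BᵀPA = [2.0000 43.3750; 4.0000 -30.2500]
K = S⁻¹·BᵀPA = [0.3636 1.4486; 0.5455 -0.9061]
A−BK = [-0.5455 0.1364; 0.2727 0.1029]
AᵀP(A−BK) = [1.0909 -0.2727; -0.2727 5.0715]
P' = Q + AᵀP(A−BK) = [14.0909 1.2273; 1.2273 5.3215]
tr(P') = 19.4124

0.3636 1.4486 0.5455 -0.9061


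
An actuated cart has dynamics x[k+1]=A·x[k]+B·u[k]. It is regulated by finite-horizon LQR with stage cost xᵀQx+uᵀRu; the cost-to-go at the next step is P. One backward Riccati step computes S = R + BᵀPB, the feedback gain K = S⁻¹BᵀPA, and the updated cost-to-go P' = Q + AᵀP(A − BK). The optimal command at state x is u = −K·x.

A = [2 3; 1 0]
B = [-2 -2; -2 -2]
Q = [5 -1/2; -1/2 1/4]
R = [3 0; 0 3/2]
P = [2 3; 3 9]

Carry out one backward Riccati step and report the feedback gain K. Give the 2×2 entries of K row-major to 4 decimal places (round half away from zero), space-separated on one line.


BᵀP = [-10.0000 -24.0000; -10.0000 -24.0000]
S = R + BᵀPB = [3 0; 0 3/2] + [68.0000 68.0000; 68.0000 68.0000] = [71.0000 68.0000; 68.0000 69.5000]
BᵀPA = [-44.0000 -30.0000; -44.0000 -30.0000]
K = S⁻¹·BᵀPA = [-0.2126 -0.1449; -0.4251 -0.2899]
A−BK = [0.7246 2.1304; -0.2754 -0.8696]
AᵀP(A−BK) = [0.9420 1.8696; 1.8696 4.9565]
P' = Q + AᵀP(A−BK) = [5.9420 1.3696; 1.3696 5.2065]
tr(P') = 11.1486

-0.2126 -0.1449 -0.4251 -0.2899


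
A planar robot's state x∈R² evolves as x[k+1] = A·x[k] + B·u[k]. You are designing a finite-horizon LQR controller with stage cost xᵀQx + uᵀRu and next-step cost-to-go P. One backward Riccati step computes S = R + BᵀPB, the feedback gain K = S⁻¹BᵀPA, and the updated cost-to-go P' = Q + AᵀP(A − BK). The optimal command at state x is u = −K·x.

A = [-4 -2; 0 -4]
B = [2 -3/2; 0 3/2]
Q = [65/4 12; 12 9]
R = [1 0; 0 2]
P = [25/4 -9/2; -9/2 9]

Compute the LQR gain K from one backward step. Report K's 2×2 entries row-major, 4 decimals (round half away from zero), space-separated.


BᵀP = [12.5000 -9.0000; -16.1250 20.2500]
S = R + BᵀPB = [1 0; 0 2] + [25.0000 -32.2500; -32.2500 54.5625] = [26.0000 -32.2500; -32.2500 56.5625]
BᵀPA = [-50.0000 11.0000; 64.5000 -48.7500]
K = S⁻¹·BᵀPA = [-1.7373 -2.2064; 0.1498 -2.1199]
A−BK = [-0.3008 -0.7670; -0.2247 -0.8201]
AᵀP(A−BK) = [3.4745 4.4128; 4.4128 17.9254]
P' = Q + AᵀP(A−BK) = [19.7245 16.4128; 16.4128 26.9254]
tr(P') = 46.6499

-1.7373 -2.2064 0.1498 -2.1199


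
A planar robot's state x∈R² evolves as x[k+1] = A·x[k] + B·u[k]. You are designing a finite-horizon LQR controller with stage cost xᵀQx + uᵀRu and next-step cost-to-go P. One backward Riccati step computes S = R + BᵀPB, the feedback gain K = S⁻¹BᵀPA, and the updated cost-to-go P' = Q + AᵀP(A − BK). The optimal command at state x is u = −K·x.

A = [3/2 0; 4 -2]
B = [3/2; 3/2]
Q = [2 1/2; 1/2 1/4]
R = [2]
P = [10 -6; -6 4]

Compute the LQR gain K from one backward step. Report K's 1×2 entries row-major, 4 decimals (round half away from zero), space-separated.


BᵀP = [6.0000 -3.0000]
S = R + BᵀPB = [2] + [4.5000] = [6.5000]
BᵀPA = [-3.0000 6.0000]
K = S⁻¹·BᵀPA = [-0.4615 0.9231]
A−BK = [2.1923 -1.3846; 4.6923 -3.3846]
AᵀP(A−BK) = [13.1154 -11.2308; -11.2308 10.4615]
P' = Q + AᵀP(A−BK) = [15.1154 -10.7308; -10.7308 10.7115]
tr(P') = 25.8269

-0.4615 0.9231


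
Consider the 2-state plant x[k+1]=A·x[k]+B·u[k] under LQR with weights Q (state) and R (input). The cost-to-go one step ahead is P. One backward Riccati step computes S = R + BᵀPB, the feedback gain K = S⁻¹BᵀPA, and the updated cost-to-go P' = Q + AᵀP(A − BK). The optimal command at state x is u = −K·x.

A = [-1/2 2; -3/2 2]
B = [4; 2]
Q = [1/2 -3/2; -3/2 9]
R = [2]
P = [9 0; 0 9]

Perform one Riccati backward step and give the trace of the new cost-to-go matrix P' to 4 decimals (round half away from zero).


BᵀP = [36.0000 18.0000]
S = R + BᵀPB = [2] + [180.0000] = [182.0000]
BᵀPA = [-45.0000 108.0000]
K = S⁻¹·BᵀPA = [-0.2473 0.5934]
A−BK = [0.4890 -0.3736; -1.0055 0.8132]
AᵀP(A−BK) = [11.3736 -9.2967; -9.2967 7.9121]
P' = Q + AᵀP(A−BK) = [11.8736 -10.7967; -10.7967 16.9121]
tr(P') = 28.7857

28.7857


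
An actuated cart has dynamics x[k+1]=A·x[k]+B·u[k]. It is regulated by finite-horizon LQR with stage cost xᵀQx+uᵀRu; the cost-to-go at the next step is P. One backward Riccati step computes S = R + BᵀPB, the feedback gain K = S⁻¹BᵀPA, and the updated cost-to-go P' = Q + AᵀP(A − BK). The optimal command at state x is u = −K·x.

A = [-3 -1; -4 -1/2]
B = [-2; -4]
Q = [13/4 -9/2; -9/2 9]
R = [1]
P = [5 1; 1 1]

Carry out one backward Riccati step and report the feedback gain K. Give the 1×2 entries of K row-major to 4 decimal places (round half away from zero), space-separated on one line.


BᵀP = [-14.0000 -6.0000]
S = R + BᵀPB = [1] + [52.0000] = [53.0000]
BᵀPA = [66.0000 17.0000]
K = S⁻¹·BᵀPA = [1.2453 0.3208]
A−BK = [-0.5094 -0.3585; 0.9811 0.7830]
AᵀP(A−BK) = [2.8113 1.3302; 1.3302 0.7972]
P' = Q + AᵀP(A−BK) = [6.0613 -3.1698; -3.1698 9.7972]
tr(P') = 15.8585

1.2453 0.3208


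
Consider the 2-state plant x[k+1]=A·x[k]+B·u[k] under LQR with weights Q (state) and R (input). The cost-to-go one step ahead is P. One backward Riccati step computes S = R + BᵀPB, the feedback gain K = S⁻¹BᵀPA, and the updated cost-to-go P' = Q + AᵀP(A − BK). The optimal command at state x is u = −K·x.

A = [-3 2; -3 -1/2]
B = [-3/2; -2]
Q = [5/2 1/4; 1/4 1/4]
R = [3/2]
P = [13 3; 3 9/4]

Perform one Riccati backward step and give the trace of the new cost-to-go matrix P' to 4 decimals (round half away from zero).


17.6274

BᵀP = [-25.5000 -9.0000]
S = R + BᵀPB = [3/2] + [56.2500] = [57.7500]
BᵀPA = [103.5000 -46.5000]
K = S⁻¹·BᵀPA = [1.7922 -0.8052]
A−BK = [-0.3117 0.7922; 0.5844 -2.1104]
AᵀP(A−BK) = [5.7565 -4.7873; -4.7873 9.1209]
P' = Q + AᵀP(A−BK) = [8.2565 -4.5373; -4.5373 9.3709]
tr(P') = 17.6274


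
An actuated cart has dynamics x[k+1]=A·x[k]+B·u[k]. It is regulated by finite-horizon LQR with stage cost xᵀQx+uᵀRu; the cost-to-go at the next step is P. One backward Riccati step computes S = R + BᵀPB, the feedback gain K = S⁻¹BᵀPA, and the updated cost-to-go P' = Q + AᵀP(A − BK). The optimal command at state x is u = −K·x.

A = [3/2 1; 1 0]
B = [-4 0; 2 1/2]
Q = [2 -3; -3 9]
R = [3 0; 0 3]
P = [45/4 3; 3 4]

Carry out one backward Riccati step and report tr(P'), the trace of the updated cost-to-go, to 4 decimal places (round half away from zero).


21.4297

BᵀP = [-39.0000 -4.0000; 1.5000 2.0000]
S = R + BᵀPB = [3 0; 0 3] + [148.0000 -2.0000; -2.0000 1.0000] = [151.0000 -2.0000; -2.0000 4.0000]
BᵀPA = [-62.5000 -39.0000; 4.2500 1.5000]
K = S⁻¹·BᵀPA = [-0.4025 -0.2550; 0.8613 0.2475]
A−BK = [-0.1100 -0.0200; 1.3744 0.3863]
AᵀP(A−BK) = [9.4959 2.8856; 2.8856 0.9338]
P' = Q + AᵀP(A−BK) = [11.4959 -0.1144; -0.1144 9.9338]
tr(P') = 21.4297


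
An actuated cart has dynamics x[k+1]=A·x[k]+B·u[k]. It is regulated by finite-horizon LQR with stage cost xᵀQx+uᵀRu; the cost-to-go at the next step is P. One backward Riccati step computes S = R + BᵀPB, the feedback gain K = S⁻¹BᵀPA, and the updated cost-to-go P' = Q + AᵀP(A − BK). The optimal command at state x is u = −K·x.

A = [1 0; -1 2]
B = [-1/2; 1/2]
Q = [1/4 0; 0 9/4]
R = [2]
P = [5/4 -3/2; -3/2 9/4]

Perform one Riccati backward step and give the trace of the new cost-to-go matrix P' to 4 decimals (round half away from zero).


BᵀP = [-1.3750 1.8750]
S = R + BᵀPB = [2] + [1.6250] = [3.6250]
BᵀPA = [-3.2500 3.7500]
K = S⁻¹·BᵀPA = [-0.8966 1.0345]
A−BK = [0.5517 0.5172; -0.5517 1.4828]
AᵀP(A−BK) = [3.5862 -4.1379; -4.1379 5.1207]
P' = Q + AᵀP(A−BK) = [3.8362 -4.1379; -4.1379 7.3707]
tr(P') = 11.2069

11.2069


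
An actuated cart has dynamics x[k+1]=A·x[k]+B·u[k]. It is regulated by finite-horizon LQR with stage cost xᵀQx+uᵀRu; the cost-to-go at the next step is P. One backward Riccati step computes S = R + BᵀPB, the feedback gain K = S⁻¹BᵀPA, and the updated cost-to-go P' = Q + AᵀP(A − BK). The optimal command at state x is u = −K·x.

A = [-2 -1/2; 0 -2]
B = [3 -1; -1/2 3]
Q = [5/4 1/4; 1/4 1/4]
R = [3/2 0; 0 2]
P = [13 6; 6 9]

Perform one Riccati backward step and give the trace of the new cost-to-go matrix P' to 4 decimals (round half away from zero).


3.5607

BᵀP = [36.0000 13.5000; 5.0000 21.0000]
S = R + BᵀPB = [3/2 0; 0 2] + [101.2500 4.5000; 4.5000 58.0000] = [102.7500 4.5000; 4.5000 60.0000]
BᵀPA = [-72.0000 -45.0000; -10.0000 -44.5000]
K = S⁻¹·BᵀPA = [-0.6957 -0.4068; -0.1145 -0.7112]
A−BK = [-0.0273 0.0093; -0.0044 -0.0699]
AᵀP(A−BK) = [0.7636 0.5981; 0.5981 1.2971]
P' = Q + AᵀP(A−BK) = [2.0136 0.8481; 0.8481 1.5471]
tr(P') = 3.5607


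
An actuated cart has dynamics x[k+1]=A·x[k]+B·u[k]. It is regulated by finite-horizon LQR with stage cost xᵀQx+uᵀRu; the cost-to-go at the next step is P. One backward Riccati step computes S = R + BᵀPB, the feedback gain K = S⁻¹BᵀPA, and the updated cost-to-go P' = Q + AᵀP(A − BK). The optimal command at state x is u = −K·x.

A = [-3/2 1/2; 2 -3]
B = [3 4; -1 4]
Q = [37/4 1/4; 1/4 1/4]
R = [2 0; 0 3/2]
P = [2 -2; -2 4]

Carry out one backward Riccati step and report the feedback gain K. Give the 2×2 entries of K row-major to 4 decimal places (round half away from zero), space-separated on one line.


BᵀP = [8.0000 -10.0000; 0.0000 8.0000]
S = R + BᵀPB = [2 0; 0 3/2] + [34.0000 -8.0000; -8.0000 32.0000] = [36.0000 -8.0000; -8.0000 33.5000]
BᵀPA = [-32.0000 34.0000; 16.0000 -24.0000]
K = S⁻¹·BᵀPA = [-0.8266 0.8292; 0.2802 -0.5184]
A−BK = [-0.1410 0.0858; 0.0525 -0.0972]
AᵀP(A−BK) = [1.5648 -1.6699; -1.6699 1.8643]
P' = Q + AᵀP(A−BK) = [10.8148 -1.4199; -1.4199 2.1143]
tr(P') = 12.9291

-0.8266 0.8292 0.2802 -0.5184


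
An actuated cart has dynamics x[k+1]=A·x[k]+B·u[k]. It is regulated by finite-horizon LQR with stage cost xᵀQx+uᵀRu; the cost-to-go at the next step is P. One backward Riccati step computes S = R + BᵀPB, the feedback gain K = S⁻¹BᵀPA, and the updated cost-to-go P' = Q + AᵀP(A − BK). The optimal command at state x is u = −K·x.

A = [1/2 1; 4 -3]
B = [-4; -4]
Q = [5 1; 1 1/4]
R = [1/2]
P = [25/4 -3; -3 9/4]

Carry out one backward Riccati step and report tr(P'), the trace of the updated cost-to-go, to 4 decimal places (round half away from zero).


BᵀP = [-13.0000 3.0000]
S = R + BᵀPB = [1/2] + [40.0000] = [40.5000]
BᵀPA = [5.5000 -22.0000]
K = S⁻¹·BᵀPA = [0.1358 -0.5432]
A−BK = [1.0432 -1.1728; 4.5432 -5.1728]
AᵀP(A−BK) = [24.8156 -28.3873; -28.3873 32.5494]
P' = Q + AᵀP(A−BK) = [29.8156 -27.3873; -27.3873 32.7994]
tr(P') = 62.6150

62.6150


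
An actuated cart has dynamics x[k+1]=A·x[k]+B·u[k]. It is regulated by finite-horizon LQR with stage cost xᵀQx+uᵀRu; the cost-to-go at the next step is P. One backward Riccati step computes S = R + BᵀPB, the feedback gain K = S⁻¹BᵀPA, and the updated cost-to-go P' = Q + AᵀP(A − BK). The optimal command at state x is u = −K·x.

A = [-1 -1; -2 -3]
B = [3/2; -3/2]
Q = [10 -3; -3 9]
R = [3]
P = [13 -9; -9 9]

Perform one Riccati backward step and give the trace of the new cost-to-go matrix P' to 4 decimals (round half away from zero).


BᵀP = [33.0000 -27.0000]
S = R + BᵀPB = [3] + [90.0000] = [93.0000]
BᵀPA = [21.0000 48.0000]
K = S⁻¹·BᵀPA = [0.2258 0.5161]
A−BK = [-1.3387 -1.7742; -1.6613 -2.2258]
AᵀP(A−BK) = [8.2581 11.1613; 11.1613 15.2258]
P' = Q + AᵀP(A−BK) = [18.2581 8.1613; 8.1613 24.2258]
tr(P') = 42.4839

42.4839


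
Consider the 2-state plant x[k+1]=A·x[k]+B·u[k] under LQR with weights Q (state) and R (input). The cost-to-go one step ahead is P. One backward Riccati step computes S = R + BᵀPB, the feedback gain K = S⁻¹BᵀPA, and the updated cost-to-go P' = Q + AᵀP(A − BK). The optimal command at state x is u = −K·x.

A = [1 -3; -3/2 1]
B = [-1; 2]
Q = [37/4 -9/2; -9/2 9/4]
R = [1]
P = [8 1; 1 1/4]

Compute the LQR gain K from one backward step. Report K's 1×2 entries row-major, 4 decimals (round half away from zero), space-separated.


-0.8750 2.9167

BᵀP = [-6.0000 -0.5000]
S = R + BᵀPB = [1] + [5.0000] = [6.0000]
BᵀPA = [-5.2500 17.5000]
K = S⁻¹·BᵀPA = [-0.8750 2.9167]
A−BK = [0.1250 -0.0833; 0.2500 -4.8333]
AᵀP(A−BK) = [0.9688 -3.5625; -3.5625 15.2083]
P' = Q + AᵀP(A−BK) = [10.2188 -8.0625; -8.0625 17.4583]
tr(P') = 27.6771


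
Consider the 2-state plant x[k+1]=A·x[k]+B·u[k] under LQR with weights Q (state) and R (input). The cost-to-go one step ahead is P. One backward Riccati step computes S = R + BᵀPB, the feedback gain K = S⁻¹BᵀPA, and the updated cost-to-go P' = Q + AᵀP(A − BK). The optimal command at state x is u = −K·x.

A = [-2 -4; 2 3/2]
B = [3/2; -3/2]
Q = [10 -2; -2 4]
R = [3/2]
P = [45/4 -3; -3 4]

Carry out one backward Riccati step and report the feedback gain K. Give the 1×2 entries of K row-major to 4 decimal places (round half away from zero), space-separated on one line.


BᵀP = [21.3750 -10.5000]
S = R + BᵀPB = [3/2] + [47.8125] = [49.3125]
BᵀPA = [-63.7500 -101.2500]
K = S⁻¹·BᵀPA = [-1.2928 -2.0532]
A−BK = [-0.0608 -0.9202; 0.0608 -1.5798]
AᵀP(A−BK) = [2.5856 4.1065; 4.1065 17.1103]
P' = Q + AᵀP(A−BK) = [12.5856 2.1065; 2.1065 21.1103]
tr(P') = 33.6958

-1.2928 -2.0532


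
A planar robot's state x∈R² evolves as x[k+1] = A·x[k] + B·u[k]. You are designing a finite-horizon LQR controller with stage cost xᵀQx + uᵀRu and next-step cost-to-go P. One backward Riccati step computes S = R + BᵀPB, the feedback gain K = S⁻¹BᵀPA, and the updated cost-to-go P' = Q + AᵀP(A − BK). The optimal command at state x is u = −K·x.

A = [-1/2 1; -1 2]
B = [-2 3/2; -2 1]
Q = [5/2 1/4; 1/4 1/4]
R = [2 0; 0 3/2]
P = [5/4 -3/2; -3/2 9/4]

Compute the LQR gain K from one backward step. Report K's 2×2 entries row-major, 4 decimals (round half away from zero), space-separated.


0.3171 -0.6341 0.0244 -0.0488

BᵀP = [0.5000 -1.5000; 0.3750 0.0000]
S = R + BᵀPB = [2 0; 0 3/2] + [2.0000 -0.7500; -0.7500 0.5625] = [4.0000 -0.7500; -0.7500 2.0625]
BᵀPA = [1.2500 -2.5000; -0.1875 0.3750]
K = S⁻¹·BᵀPA = [0.3171 -0.6341; 0.0244 -0.0488]
A−BK = [0.0976 -0.1951; -0.3902 0.7805]
AᵀP(A−BK) = [0.6707 -1.3415; -1.3415 2.6829]
P' = Q + AᵀP(A−BK) = [3.1707 -1.0915; -1.0915 2.9329]
tr(P') = 6.1037


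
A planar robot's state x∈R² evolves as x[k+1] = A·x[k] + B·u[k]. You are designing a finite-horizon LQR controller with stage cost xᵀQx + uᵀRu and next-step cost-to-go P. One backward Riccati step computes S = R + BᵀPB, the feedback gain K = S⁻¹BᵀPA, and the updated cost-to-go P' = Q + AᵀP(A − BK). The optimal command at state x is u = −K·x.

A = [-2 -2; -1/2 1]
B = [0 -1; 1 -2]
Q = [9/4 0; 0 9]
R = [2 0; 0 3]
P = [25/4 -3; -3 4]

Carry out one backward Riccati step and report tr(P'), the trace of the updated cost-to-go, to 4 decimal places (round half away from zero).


BᵀP = [-3.0000 4.0000; -0.2500 -5.0000]
S = R + BᵀPB = [2 0; 0 3] + [4.0000 -5.0000; -5.0000 10.2500] = [6.0000 -5.0000; -5.0000 13.2500]
BᵀPA = [4.0000 10.0000; 3.0000 -4.5000]
K = S⁻¹·BᵀPA = [1.2477 2.0183; 0.6972 0.4220]
A−BK = [-1.3028 -1.5780; -0.3532 -0.1743]
AᵀP(A−BK) = [12.9174 16.6606; 16.6606 22.7156]
P' = Q + AᵀP(A−BK) = [15.1674 16.6606; 16.6606 31.7156]
tr(P') = 46.8830

46.8830


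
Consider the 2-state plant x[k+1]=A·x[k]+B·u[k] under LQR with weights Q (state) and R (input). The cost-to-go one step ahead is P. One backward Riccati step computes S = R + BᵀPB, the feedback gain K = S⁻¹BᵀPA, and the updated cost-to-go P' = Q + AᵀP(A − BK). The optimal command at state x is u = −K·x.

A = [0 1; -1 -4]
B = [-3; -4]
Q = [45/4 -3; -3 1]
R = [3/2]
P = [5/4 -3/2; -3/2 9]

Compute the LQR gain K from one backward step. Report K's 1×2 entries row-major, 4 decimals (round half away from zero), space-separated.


0.2609 1.0621

BᵀP = [2.2500 -31.5000]
S = R + BᵀPB = [3/2] + [119.2500] = [120.7500]
BᵀPA = [31.5000 128.2500]
K = S⁻¹·BᵀPA = [0.2609 1.0621]
A−BK = [0.7826 4.1863; 0.0435 0.2484]
AᵀP(A−BK) = [0.7826 4.0435; 4.0435 21.0342]
P' = Q + AᵀP(A−BK) = [12.0326 1.0435; 1.0435 22.0342]
tr(P') = 34.0668


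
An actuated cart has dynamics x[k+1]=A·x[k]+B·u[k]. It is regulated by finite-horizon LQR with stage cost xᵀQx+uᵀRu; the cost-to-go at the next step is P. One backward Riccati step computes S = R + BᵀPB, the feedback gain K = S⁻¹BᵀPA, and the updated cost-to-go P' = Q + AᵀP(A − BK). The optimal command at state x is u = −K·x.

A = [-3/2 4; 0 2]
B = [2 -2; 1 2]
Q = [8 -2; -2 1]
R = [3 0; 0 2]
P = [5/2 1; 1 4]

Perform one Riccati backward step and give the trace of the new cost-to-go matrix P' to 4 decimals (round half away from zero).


BᵀP = [6.0000 6.0000; -3.0000 6.0000]
S = R + BᵀPB = [3 0; 0 2] + [18.0000 0.0000; 0.0000 18.0000] = [21.0000 0.0000; 0.0000 20.0000]
BᵀPA = [-9.0000 36.0000; 4.5000 0.0000]
K = S⁻¹·BᵀPA = [-0.4286 1.7143; 0.2250 0.0000]
A−BK = [-0.1929 0.5714; -0.0214 0.2857]
AᵀP(A−BK) = [0.7554 -2.5714; -2.5714 10.2857]
P' = Q + AᵀP(A−BK) = [8.7554 -4.5714; -4.5714 11.2857]
tr(P') = 20.0411

20.0411


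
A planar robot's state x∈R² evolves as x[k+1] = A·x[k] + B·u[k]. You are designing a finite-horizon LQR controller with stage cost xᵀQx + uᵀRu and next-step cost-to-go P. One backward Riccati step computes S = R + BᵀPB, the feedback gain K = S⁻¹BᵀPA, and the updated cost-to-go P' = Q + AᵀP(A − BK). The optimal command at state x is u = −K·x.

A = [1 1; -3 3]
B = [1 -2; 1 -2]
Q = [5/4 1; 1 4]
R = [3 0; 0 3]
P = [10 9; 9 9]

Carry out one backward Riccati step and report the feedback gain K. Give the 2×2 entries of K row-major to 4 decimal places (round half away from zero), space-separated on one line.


-0.1862 0.3883 0.3723 -0.7766

BᵀP = [19.0000 18.0000; -38.0000 -36.0000]
S = R + BᵀPB = [3 0; 0 3] + [37.0000 -74.0000; -74.0000 148.0000] = [40.0000 -74.0000; -74.0000 151.0000]
BᵀPA = [-35.0000 73.0000; 70.0000 -146.0000]
K = S⁻¹·BᵀPA = [-0.1862 0.3883; 0.3723 -0.7766]
A−BK = [1.9309 -0.9415; -2.0691 1.0585]
AᵀP(A−BK) = [4.4202 -3.0479; -3.0479 3.2713]
P' = Q + AᵀP(A−BK) = [5.6702 -2.0479; -2.0479 7.2713]
tr(P') = 12.9415


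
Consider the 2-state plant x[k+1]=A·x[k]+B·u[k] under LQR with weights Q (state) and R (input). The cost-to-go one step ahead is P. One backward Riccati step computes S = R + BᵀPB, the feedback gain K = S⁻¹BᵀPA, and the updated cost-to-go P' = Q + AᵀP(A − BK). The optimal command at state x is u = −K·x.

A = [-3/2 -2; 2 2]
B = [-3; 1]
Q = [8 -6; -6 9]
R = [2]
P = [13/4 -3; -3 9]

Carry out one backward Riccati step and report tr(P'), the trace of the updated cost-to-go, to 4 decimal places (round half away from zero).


BᵀP = [-12.7500 18.0000]
S = R + BᵀPB = [2] + [56.2500] = [58.2500]
BᵀPA = [55.1250 61.5000]
K = S⁻¹·BᵀPA = [0.9464 1.0558]
A−BK = [1.3391 1.1674; 1.0536 0.9442]
AᵀP(A−BK) = [9.1448 8.5494; 8.5494 8.0687]
P' = Q + AᵀP(A−BK) = [17.1448 2.5494; 2.5494 17.0687]
tr(P') = 34.2135

34.2135


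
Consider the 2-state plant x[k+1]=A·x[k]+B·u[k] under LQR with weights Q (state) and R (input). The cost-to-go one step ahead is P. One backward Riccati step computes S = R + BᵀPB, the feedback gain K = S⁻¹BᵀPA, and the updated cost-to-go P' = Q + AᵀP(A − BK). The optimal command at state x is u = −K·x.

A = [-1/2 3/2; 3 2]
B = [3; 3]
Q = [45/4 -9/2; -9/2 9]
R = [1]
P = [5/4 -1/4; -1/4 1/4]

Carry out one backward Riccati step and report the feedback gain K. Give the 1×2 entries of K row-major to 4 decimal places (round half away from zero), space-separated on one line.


BᵀP = [3.0000 0.0000]
S = R + BᵀPB = [1] + [9.0000] = [10.0000]
BᵀPA = [-1.5000 4.5000]
K = S⁻¹·BᵀPA = [-0.1500 0.4500]
A−BK = [-0.0500 0.1500; 3.4500 0.6500]
AᵀP(A−BK) = [3.0875 0.3625; 0.3625 0.2875]
P' = Q + AᵀP(A−BK) = [14.3375 -4.1375; -4.1375 9.2875]
tr(P') = 23.6250

-0.1500 0.4500


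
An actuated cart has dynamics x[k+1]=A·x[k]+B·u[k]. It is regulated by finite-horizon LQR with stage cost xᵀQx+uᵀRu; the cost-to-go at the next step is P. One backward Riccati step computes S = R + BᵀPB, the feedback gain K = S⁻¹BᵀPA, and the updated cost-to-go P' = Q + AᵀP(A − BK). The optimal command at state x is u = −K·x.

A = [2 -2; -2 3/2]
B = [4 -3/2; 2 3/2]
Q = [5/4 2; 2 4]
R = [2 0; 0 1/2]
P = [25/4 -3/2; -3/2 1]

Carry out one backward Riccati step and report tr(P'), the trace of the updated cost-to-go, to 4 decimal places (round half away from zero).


BᵀP = [22.0000 -4.0000; -11.6250 3.7500]
S = R + BᵀPB = [2 0; 0 1/2] + [80.0000 -39.0000; -39.0000 23.0625] = [82.0000 -39.0000; -39.0000 23.5625]
BᵀPA = [52.0000 -50.0000; -30.7500 28.8750]
K = S⁻¹·BᵀPA = [0.0632 -0.1265; -1.2004 1.0161]
A−BK = [-0.0535 0.0301; -0.3259 0.2288]
AᵀP(A−BK) = [0.8002 -0.6774; -0.6774 0.5856]
P' = Q + AᵀP(A−BK) = [2.0502 1.3226; 1.3226 4.5856]
tr(P') = 6.6358

6.6358


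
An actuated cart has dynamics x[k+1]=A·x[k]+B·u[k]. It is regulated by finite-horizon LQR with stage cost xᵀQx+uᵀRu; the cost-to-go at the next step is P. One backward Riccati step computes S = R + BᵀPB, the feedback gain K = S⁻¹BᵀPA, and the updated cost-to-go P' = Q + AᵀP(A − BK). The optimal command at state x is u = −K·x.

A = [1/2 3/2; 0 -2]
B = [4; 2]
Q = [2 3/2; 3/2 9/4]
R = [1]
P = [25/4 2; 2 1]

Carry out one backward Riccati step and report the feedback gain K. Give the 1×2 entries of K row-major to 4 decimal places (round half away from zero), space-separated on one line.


BᵀP = [29.0000 10.0000]
S = R + BᵀPB = [1] + [136.0000] = [137.0000]
BᵀPA = [14.5000 23.5000]
K = S⁻¹·BᵀPA = [0.1058 0.1715]
A−BK = [0.0766 0.8139; -0.2117 -2.3431]
AᵀP(A−BK) = [0.0278 0.2003; 0.2003 2.0315]
P' = Q + AᵀP(A−BK) = [2.0278 1.7003; 1.7003 4.2815]
tr(P') = 6.3093

0.1058 0.1715


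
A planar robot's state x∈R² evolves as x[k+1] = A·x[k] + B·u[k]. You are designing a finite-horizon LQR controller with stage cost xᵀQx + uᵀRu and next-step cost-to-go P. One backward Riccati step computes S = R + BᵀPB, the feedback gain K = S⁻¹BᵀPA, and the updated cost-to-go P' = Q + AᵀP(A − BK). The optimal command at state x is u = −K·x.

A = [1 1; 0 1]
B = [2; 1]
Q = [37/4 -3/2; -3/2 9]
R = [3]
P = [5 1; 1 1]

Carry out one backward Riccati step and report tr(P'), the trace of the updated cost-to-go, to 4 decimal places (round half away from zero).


BᵀP = [11.0000 3.0000]
S = R + BᵀPB = [3] + [25.0000] = [28.0000]
BᵀPA = [11.0000 14.0000]
K = S⁻¹·BᵀPA = [0.3929 0.5000]
A−BK = [0.2143 0.0000; -0.3929 0.5000]
AᵀP(A−BK) = [0.6786 0.5000; 0.5000 1.0000]
P' = Q + AᵀP(A−BK) = [9.9286 -1.0000; -1.0000 10.0000]
tr(P') = 19.9286

19.9286


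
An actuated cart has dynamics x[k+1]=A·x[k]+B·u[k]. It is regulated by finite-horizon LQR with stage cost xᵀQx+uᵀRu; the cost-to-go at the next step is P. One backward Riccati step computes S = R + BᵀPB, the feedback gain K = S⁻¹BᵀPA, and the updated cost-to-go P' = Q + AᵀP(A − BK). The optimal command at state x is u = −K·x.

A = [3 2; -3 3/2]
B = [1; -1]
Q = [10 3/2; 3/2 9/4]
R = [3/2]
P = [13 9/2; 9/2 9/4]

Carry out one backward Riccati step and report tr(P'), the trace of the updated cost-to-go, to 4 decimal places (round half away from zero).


BᵀP = [8.5000 2.2500]
S = R + BᵀPB = [3/2] + [6.2500] = [7.7500]
BᵀPA = [18.7500 20.3750]
K = S⁻¹·BᵀPA = [2.4194 2.6290]
A−BK = [0.5806 -0.6290; -0.5806 4.1290]
AᵀP(A−BK) = [10.8871 11.8306; 11.8306 30.4960]
P' = Q + AᵀP(A−BK) = [20.8871 13.3306; 13.3306 32.7460]
tr(P') = 53.6331

53.6331


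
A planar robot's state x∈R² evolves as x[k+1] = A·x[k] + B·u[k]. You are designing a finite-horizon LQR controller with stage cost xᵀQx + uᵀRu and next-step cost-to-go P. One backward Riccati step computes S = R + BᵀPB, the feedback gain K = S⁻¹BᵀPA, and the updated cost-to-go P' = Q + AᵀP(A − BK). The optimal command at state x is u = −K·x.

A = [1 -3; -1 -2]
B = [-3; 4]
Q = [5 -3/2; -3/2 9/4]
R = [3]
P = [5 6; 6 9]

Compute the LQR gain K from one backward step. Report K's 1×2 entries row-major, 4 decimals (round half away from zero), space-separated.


-0.1875 -1.3125

BᵀP = [9.0000 18.0000]
S = R + BᵀPB = [3] + [45.0000] = [48.0000]
BᵀPA = [-9.0000 -63.0000]
K = S⁻¹·BᵀPA = [-0.1875 -1.3125]
A−BK = [0.4375 -6.9375; -0.2500 3.2500]
AᵀP(A−BK) = [0.3125 -2.8125; -2.8125 70.3125]
P' = Q + AᵀP(A−BK) = [5.3125 -4.3125; -4.3125 72.5625]
tr(P') = 77.8750


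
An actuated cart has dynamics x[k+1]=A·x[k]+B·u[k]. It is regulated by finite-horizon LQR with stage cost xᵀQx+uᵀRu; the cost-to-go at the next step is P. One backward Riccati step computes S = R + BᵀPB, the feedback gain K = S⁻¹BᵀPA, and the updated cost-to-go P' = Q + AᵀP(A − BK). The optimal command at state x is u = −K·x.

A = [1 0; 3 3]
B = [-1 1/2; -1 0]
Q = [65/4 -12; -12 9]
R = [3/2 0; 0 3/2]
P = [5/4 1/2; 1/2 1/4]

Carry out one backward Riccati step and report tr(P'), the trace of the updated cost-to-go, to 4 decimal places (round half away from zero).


28.5392

BᵀP = [-1.7500 -0.7500; 0.6250 0.2500]
S = R + BᵀPB = [3/2 0; 0 3/2] + [2.5000 -0.8750; -0.8750 0.3125] = [4.0000 -0.8750; -0.8750 1.8125]
BᵀPA = [-4.0000 -2.2500; 1.3750 0.7500]
K = S⁻¹·BᵀPA = [-0.9325 -0.5277; 0.3084 0.1590]
A−BK = [-0.0867 -0.6072; 2.0675 2.4723]
AᵀP(A−BK) = [2.3458 1.4205; 1.4205 0.9434]
P' = Q + AᵀP(A−BK) = [18.5958 -10.5795; -10.5795 9.9434]
tr(P') = 28.5392


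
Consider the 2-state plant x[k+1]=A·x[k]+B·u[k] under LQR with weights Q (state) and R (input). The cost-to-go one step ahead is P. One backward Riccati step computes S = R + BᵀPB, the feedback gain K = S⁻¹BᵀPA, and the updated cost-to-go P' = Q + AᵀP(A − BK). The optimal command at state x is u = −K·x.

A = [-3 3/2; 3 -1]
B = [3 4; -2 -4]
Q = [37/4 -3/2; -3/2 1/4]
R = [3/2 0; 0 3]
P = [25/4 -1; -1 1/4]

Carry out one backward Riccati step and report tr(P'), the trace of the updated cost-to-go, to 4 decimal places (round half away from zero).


BᵀP = [20.7500 -3.5000; 29.0000 -5.0000]
S = R + BᵀPB = [3/2 0; 0 3] + [69.2500 97.0000; 97.0000 136.0000] = [70.7500 97.0000; 97.0000 139.0000]
BᵀPA = [-72.7500 34.6250; -102.0000 48.5000]
K = S⁻¹·BᵀPA = [-0.5132 0.2549; -0.3757 0.1711]
A−BK = [0.0423 0.0511; 0.4709 0.1940]
AᵀP(A−BK) = [0.8452 -0.3849; -0.3849 0.1911]
P' = Q + AᵀP(A−BK) = [10.0952 -1.8849; -1.8849 0.4411]
tr(P') = 10.5364

10.5364


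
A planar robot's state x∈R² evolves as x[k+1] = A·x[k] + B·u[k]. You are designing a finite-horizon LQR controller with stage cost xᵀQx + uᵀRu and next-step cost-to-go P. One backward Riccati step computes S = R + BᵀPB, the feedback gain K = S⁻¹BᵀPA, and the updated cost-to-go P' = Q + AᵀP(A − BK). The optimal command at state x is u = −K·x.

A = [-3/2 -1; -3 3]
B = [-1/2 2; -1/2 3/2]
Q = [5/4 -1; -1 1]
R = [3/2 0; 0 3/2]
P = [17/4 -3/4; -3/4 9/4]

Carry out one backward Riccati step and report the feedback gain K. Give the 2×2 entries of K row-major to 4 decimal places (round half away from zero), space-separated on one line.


BᵀP = [-1.7500 -0.7500; 7.3750 1.8750]
S = R + BᵀPB = [3/2 0; 0 3/2] + [1.2500 -4.6250; -4.6250 17.5625] = [2.7500 -4.6250; -4.6250 19.0625]
BᵀPA = [4.8750 -0.5000; -16.6875 -1.7500]
K = S⁻¹·BᵀPA = [0.5076 -0.5680; -0.7523 -0.2296]
A−BK = [0.2583 -0.8248; -1.6178 3.0604]
AᵀP(A−BK) = [8.0347 -13.8127; -13.8127 28.3142]
P' = Q + AᵀP(A−BK) = [9.2847 -14.8127; -14.8127 29.3142]
tr(P') = 38.5989

0.5076 -0.5680 -0.7523 -0.2296


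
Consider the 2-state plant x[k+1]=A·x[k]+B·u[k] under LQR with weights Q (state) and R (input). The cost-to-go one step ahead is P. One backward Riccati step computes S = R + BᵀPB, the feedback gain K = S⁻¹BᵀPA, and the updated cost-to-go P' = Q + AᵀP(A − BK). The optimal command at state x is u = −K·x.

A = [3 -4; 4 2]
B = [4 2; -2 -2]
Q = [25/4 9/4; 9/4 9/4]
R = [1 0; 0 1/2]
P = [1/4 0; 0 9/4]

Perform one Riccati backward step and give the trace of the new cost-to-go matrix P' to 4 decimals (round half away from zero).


19.3077

BᵀP = [1.0000 -4.5000; 0.5000 -4.5000]
S = R + BᵀPB = [1 0; 0 1/2] + [13.0000 11.0000; 11.0000 10.0000] = [14.0000 11.0000; 11.0000 10.5000]
BᵀPA = [-15.0000 -13.0000; -16.5000 -11.0000]
K = S⁻¹·BᵀPA = [0.9231 -0.5962; -2.5385 -0.4231]
A−BK = [4.3846 -0.7692; 0.7692 -0.0385]
AᵀP(A−BK) = [10.2115 -0.9231; -0.9231 0.5962]
P' = Q + AᵀP(A−BK) = [16.4615 1.3269; 1.3269 2.8462]
tr(P') = 19.3077


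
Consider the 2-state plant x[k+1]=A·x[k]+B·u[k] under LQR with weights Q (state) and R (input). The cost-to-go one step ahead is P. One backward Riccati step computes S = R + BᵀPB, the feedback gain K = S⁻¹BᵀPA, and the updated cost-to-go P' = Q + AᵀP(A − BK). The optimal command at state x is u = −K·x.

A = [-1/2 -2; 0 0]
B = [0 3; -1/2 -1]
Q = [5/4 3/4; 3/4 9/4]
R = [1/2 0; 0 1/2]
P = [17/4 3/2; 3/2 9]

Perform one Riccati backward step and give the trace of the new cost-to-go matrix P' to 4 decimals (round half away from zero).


4.4866

BᵀP = [-0.7500 -4.5000; 11.2500 -4.5000]
S = R + BᵀPB = [1/2 0; 0 1/2] + [2.2500 2.2500; 2.2500 38.2500] = [2.7500 2.2500; 2.2500 38.7500]
BᵀPA = [0.3750 1.5000; -5.6250 -22.5000]
K = S⁻¹·BᵀPA = [0.2679 1.0714; -0.1607 -0.6429]
A−BK = [-0.0179 -0.0714; -0.0268 -0.1071]
AᵀP(A−BK) = [0.0580 0.2321; 0.2321 0.9286]
P' = Q + AᵀP(A−BK) = [1.3080 0.9821; 0.9821 3.1786]
tr(P') = 4.4866


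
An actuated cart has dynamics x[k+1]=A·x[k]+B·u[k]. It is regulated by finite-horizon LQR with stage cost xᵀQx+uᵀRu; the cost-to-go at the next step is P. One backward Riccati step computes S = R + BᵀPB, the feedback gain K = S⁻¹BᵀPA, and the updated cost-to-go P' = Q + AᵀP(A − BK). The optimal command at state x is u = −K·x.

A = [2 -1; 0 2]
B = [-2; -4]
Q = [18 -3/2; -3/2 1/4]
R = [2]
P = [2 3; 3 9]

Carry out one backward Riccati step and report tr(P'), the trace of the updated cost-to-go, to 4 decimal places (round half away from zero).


24.2896

BᵀP = [-16.0000 -42.0000]
S = R + BᵀPB = [2] + [200.0000] = [202.0000]
BᵀPA = [-32.0000 -68.0000]
K = S⁻¹·BᵀPA = [-0.1584 -0.3366]
A−BK = [1.6832 -1.6733; -0.6337 0.6535]
AᵀP(A−BK) = [2.9307 -2.7723; -2.7723 3.1089]
P' = Q + AᵀP(A−BK) = [20.9307 -4.2723; -4.2723 3.3589]
tr(P') = 24.2896


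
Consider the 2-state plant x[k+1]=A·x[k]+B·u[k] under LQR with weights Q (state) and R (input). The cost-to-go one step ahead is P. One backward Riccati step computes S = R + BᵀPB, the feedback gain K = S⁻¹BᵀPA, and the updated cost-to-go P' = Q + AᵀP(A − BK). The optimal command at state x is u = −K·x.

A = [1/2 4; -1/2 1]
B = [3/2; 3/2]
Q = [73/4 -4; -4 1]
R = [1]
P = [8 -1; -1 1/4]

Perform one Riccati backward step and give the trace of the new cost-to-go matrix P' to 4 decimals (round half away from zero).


BᵀP = [10.5000 -1.1250]
S = R + BᵀPB = [1] + [14.0625] = [15.0625]
BᵀPA = [5.8125 40.8750]
K = S⁻¹·BᵀPA = [0.3859 2.7137]
A−BK = [-0.0788 -0.0705; -1.0788 -3.0705]
AᵀP(A−BK) = [0.3195 1.6017; 1.6017 9.3278]
P' = Q + AᵀP(A−BK) = [18.5695 -2.3983; -2.3983 10.3278]
tr(P') = 28.8973

28.8973


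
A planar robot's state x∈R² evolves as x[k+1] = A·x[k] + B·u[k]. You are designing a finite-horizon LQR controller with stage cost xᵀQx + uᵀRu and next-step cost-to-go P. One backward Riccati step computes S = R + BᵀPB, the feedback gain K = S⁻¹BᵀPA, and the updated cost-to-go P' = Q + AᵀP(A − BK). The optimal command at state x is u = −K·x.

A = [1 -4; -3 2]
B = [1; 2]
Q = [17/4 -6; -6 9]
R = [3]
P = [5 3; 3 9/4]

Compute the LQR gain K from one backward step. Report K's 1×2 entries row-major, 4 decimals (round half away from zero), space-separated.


-0.3966 -1.0000

BᵀP = [11.0000 7.5000]
S = R + BᵀPB = [3] + [26.0000] = [29.0000]
BᵀPA = [-11.5000 -29.0000]
K = S⁻¹·BᵀPA = [-0.3966 -1.0000]
A−BK = [1.3966 -3.0000; -2.2069 4.0000]
AᵀP(A−BK) = [2.6897 -3.0000; -3.0000 12.0000]
P' = Q + AᵀP(A−BK) = [6.9397 -9.0000; -9.0000 21.0000]
tr(P') = 27.9397


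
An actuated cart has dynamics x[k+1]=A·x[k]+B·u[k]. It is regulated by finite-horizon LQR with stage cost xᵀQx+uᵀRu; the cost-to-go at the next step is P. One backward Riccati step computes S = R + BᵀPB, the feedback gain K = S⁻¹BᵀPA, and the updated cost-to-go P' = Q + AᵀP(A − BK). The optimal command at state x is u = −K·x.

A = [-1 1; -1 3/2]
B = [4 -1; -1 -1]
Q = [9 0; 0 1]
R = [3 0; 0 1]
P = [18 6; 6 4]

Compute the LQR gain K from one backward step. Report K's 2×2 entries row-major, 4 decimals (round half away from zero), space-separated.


-0.0689 0.0048 0.8022 -1.1025

BᵀP = [66.0000 20.0000; -24.0000 -10.0000]
S = R + BᵀPB = [3 0; 0 1] + [244.0000 -86.0000; -86.0000 34.0000] = [247.0000 -86.0000; -86.0000 35.0000]
BᵀPA = [-86.0000 96.0000; 34.0000 -39.0000]
K = S⁻¹·BᵀPA = [-0.0689 0.0048; 0.8022 -1.1025]
A−BK = [0.0777 -0.1217; -0.2666 0.4023]
AᵀP(A−BK) = [0.8022 -1.1025; -1.1025 1.5420]
P' = Q + AᵀP(A−BK) = [9.8022 -1.1025; -1.1025 2.5420]
tr(P') = 12.3443


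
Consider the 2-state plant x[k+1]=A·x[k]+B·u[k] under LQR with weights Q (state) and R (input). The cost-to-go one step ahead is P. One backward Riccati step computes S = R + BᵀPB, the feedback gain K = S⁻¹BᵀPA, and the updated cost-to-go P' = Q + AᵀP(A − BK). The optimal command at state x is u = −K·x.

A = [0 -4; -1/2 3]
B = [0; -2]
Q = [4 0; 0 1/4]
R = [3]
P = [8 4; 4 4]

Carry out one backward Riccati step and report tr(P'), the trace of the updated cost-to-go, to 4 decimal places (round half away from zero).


69.0395

BᵀP = [-8.0000 -8.0000]
S = R + BᵀPB = [3] + [16.0000] = [19.0000]
BᵀPA = [4.0000 8.0000]
K = S⁻¹·BᵀPA = [0.2105 0.4211]
A−BK = [0.0000 -4.0000; -0.0789 3.8421]
AᵀP(A−BK) = [0.1579 0.3158; 0.3158 64.6316]
P' = Q + AᵀP(A−BK) = [4.1579 0.3158; 0.3158 64.8816]
tr(P') = 69.0395


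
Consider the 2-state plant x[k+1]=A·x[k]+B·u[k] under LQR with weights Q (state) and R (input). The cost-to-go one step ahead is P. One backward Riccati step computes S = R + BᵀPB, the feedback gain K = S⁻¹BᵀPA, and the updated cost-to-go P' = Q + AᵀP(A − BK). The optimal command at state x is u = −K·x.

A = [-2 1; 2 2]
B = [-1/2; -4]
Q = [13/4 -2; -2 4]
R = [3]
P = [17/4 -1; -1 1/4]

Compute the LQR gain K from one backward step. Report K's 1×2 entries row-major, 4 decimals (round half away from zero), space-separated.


BᵀP = [1.8750 -0.5000]
S = R + BᵀPB = [3] + [1.0625] = [4.0625]
BᵀPA = [-4.7500 0.8750]
K = S⁻¹·BᵀPA = [-1.1692 0.2154]
A−BK = [-2.5846 1.1077; -2.6769 2.8615]
AᵀP(A−BK) = [20.4462 -4.4769; -4.4769 1.0615]
P' = Q + AᵀP(A−BK) = [23.6962 -6.4769; -6.4769 5.0615]
tr(P') = 28.7577

-1.1692 0.2154


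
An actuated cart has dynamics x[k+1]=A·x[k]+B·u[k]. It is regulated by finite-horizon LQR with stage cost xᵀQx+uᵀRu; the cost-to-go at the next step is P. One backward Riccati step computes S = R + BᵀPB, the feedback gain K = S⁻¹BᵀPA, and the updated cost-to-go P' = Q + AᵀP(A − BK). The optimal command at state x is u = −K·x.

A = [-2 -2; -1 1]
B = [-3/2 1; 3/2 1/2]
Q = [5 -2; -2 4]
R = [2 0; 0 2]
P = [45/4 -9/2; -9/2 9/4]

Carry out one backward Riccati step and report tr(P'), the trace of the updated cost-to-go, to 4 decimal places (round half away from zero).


13.4419

BᵀP = [-23.6250 10.1250; 9.0000 -3.3750]
S = R + BᵀPB = [2 0; 0 2] + [50.6250 -18.5625; -18.5625 7.3125] = [52.6250 -18.5625; -18.5625 9.3125]
BᵀPA = [37.1250 57.3750; -14.6250 -21.3750]
K = S⁻¹·BᵀPA = [0.5103 0.9452; -0.5533 -0.4112]
A−BK = [-0.6813 -0.1710; -1.4888 -0.2122]
AᵀP(A−BK) = [2.2132 1.6449; 1.6449 2.2287]
P' = Q + AᵀP(A−BK) = [7.2132 -0.3551; -0.3551 6.2287]
tr(P') = 13.4419


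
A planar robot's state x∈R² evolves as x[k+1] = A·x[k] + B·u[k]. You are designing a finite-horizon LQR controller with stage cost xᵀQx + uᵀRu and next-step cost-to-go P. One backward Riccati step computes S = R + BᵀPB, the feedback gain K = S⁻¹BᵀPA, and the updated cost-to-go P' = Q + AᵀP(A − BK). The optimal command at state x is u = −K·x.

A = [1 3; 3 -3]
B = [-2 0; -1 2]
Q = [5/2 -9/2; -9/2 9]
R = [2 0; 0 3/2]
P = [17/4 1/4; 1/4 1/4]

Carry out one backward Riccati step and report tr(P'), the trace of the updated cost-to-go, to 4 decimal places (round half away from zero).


19.1693

BᵀP = [-8.7500 -0.7500; 0.5000 0.5000]
S = R + BᵀPB = [2 0; 0 3/2] + [18.2500 -1.5000; -1.5000 1.0000] = [20.2500 -1.5000; -1.5000 2.5000]
BᵀPA = [-11.0000 -24.0000; 2.0000 0.0000]
K = S⁻¹·BᵀPA = [-0.5065 -1.2403; 0.4961 -0.7442]
A−BK = [-0.0129 0.5194; 1.5013 -2.7519]
AᵀP(A−BK) = [1.4367 -0.1550; -0.1550 6.2326]
P' = Q + AᵀP(A−BK) = [3.9367 -4.6550; -4.6550 15.2326]
tr(P') = 19.1693


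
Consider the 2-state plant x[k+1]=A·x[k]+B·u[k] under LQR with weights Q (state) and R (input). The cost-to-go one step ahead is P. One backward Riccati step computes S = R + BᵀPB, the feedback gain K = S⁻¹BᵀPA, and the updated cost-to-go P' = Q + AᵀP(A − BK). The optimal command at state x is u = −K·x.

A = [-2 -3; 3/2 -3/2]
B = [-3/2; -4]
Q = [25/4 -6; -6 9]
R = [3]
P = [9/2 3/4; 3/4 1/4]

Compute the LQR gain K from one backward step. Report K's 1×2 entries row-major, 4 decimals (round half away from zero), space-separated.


BᵀP = [-9.7500 -2.1250]
S = R + BᵀPB = [3] + [23.1250] = [26.1250]
BᵀPA = [16.3125 32.4375]
K = S⁻¹·BᵀPA = [0.6244 1.2416]
A−BK = [-1.0634 -1.1376; 3.9976 3.4665]
AᵀP(A−BK) = [3.8769 5.0585; 5.0585 7.5372]
P' = Q + AᵀP(A−BK) = [10.1269 -0.9415; -0.9415 16.5372]
tr(P') = 26.6642

0.6244 1.2416


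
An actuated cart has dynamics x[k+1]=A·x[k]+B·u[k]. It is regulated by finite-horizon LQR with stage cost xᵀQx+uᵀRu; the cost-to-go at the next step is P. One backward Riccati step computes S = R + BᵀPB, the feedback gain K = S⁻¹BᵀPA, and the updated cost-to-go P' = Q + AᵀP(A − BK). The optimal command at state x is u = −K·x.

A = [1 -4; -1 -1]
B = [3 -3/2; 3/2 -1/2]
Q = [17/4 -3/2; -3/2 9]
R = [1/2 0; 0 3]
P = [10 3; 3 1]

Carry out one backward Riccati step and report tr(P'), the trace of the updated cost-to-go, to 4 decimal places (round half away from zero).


BᵀP = [34.5000 10.5000; -16.5000 -5.0000]
S = R + BᵀPB = [1/2 0; 0 3] + [119.2500 -57.0000; -57.0000 27.2500] = [119.7500 -57.0000; -57.0000 30.2500]
BᵀPA = [24.0000 -148.5000; -11.5000 71.0000]
K = S⁻¹·BᵀPA = [0.1888 -1.1920; -0.0244 0.1011]
A−BK = [0.3970 -0.2725; -1.2954 0.8385]
AᵀP(A−BK) = [0.1881 -0.2303; -0.2303 0.8157]
P' = Q + AᵀP(A−BK) = [4.4381 -1.7303; -1.7303 9.8157]
tr(P') = 14.2538

14.2538


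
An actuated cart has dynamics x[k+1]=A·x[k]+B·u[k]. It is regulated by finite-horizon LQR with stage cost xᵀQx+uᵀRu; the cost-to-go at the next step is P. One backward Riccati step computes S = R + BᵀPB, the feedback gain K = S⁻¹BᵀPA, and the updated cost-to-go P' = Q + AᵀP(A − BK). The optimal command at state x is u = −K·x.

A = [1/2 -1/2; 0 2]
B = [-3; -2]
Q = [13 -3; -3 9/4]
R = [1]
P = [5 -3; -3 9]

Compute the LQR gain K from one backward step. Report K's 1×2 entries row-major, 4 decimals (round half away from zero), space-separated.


-0.0978 -0.2935

BᵀP = [-9.0000 -9.0000]
S = R + BᵀPB = [1] + [45.0000] = [46.0000]
BᵀPA = [-4.5000 -13.5000]
K = S⁻¹·BᵀPA = [-0.0978 -0.2935]
A−BK = [0.2065 -1.3804; -0.1957 1.4130]
AᵀP(A−BK) = [0.8098 -5.5707; -5.5707 39.2880]
P' = Q + AᵀP(A−BK) = [13.8098 -8.5707; -8.5707 41.5380]
tr(P') = 55.3478
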